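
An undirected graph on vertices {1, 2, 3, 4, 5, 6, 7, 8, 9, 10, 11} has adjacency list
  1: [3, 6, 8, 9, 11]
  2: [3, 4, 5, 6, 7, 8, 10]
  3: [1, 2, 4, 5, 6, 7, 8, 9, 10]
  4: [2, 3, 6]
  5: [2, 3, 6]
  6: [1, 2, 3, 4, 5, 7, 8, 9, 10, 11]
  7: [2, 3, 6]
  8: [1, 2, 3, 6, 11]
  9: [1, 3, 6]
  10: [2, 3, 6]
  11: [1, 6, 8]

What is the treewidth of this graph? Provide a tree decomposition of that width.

Every bag has size at most 4, so the width is 4 − 1 = 3 and tw(G) ≤ 3. For the lower bound, the 4 vertices {1, 6, 8, 11} are pairwise adjacent, and any tree decomposition puts a clique entirely inside one bag — forcing width ≥ 3. The upper and lower bounds meet at 3, so that is the treewidth.

Treewidth 3.
Bags: B1 = {2, 3, 6, 8}  B2 = {2, 3, 4, 6}  B3 = {1, 3, 6, 8}  B4 = {2, 3, 5, 6}  B5 = {1, 3, 6, 9}  B6 = {2, 3, 6, 7}  B7 = {1, 6, 8, 11}  B8 = {2, 3, 6, 10}
Tree: B1–B2, B1–B3, B2–B4, B3–B5, B2–B6, B3–B7, B1–B8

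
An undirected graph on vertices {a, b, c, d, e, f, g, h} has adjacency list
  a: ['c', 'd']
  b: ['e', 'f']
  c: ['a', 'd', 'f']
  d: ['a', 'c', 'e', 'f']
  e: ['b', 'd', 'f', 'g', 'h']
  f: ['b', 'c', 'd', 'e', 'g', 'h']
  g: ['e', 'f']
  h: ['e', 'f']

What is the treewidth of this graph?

A width-2 tree decomposition is:
Bags: B1 = {e, f, h}  B2 = {e, f, g}  B3 = {d, e, f}  B4 = {c, d, f}  B5 = {b, e, f}  B6 = {a, c, d}
Tree: B1–B2, B1–B3, B3–B4, B3–B5, B4–B6
Each bag holds 3 vertices, so the decomposition has width 2, which upper-bounds the treewidth. Conversely, {a, c, d} is a clique of size 3, and the vertices of any clique must share a bag in every tree decomposition; so some bag has ≥ 3 vertices and tw(G) ≥ 2. Hence tw(G) = 2 exactly.

2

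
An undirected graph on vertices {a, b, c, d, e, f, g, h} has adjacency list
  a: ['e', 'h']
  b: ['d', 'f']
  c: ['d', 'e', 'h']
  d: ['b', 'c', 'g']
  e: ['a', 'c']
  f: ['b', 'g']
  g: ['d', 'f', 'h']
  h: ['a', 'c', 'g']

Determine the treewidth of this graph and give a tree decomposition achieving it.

The largest bag has 3 vertices, giving width 2; this decomposition certifies tw(G) ≤ 2. The edges f–b–d–g–f form a cycle, so G is not a tree and its treewidth is at least 2. Combining the bounds, tw(G) = 2.

Treewidth 2.
Bags: B1 = {b, f, g}  B2 = {b, d, g}  B3 = {d, g, h}  B4 = {c, d, h}  B5 = {a, c, h}  B6 = {a, c, e}
Tree: B1–B2, B2–B3, B3–B4, B4–B5, B5–B6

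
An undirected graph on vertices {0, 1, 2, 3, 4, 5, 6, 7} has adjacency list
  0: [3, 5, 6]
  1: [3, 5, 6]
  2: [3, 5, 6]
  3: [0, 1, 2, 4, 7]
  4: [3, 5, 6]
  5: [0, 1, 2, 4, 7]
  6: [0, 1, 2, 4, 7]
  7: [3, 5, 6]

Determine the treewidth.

A width-3 tree decomposition is:
Bags: B1 = {2, 3, 5, 6}  B2 = {0, 3, 5, 6}  B3 = {1, 3, 5, 6}  B4 = {3, 5, 6, 7}  B5 = {3, 4, 5, 6}
Tree: B1–B2, B2–B3, B3–B4, B4–B5
Each bag holds 4 vertices, so the decomposition has width 3, which upper-bounds the treewidth. For the lower bound: the 4 vertex sets {2,6}, {0,3}, {5}, {1} are disjoint, each induces a connected subgraph, and every pair is joined by at least one edge of G. Contracting each set to a single vertex therefore yields K_{4} as a minor, and since treewidth is minor-monotone, tw(G) ≥ tw(K_{4}) = 3. The upper and lower bounds meet at 3, so that is the treewidth.

3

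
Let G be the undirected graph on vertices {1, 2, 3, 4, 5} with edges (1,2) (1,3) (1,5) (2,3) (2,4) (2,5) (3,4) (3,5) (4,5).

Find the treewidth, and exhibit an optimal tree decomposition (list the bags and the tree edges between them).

Treewidth 3.
Bags: B1 = {1, 2, 3, 5}  B2 = {2, 3, 4, 5}
Tree: B1–B2

Every bag has size at most 4, so the width is 4 − 1 = 3 and tw(G) ≤ 3. For the lower bound, the 4 vertices {1, 2, 3, 5} are pairwise adjacent, and any tree decomposition puts a clique entirely inside one bag — forcing width ≥ 3. Combining the bounds, tw(G) = 3.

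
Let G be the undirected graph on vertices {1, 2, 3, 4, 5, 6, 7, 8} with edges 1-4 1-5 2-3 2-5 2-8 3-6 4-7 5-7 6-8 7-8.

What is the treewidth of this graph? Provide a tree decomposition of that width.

Each bag holds 3 vertices, so the decomposition has width 2, which upper-bounds the treewidth. The edges 6–3–2–8–6 form a cycle, so G is not a tree and its treewidth is at least 2. Hence tw(G) = 2 exactly.

Treewidth 2.
One optimal decomposition is:
Bags: B1 = {3, 6, 8}  B2 = {2, 3, 8}  B3 = {2, 7, 8}  B4 = {2, 5, 7}  B5 = {4, 5, 7}  B6 = {1, 4, 5}
Tree: B1–B2, B2–B3, B3–B4, B4–B5, B5–B6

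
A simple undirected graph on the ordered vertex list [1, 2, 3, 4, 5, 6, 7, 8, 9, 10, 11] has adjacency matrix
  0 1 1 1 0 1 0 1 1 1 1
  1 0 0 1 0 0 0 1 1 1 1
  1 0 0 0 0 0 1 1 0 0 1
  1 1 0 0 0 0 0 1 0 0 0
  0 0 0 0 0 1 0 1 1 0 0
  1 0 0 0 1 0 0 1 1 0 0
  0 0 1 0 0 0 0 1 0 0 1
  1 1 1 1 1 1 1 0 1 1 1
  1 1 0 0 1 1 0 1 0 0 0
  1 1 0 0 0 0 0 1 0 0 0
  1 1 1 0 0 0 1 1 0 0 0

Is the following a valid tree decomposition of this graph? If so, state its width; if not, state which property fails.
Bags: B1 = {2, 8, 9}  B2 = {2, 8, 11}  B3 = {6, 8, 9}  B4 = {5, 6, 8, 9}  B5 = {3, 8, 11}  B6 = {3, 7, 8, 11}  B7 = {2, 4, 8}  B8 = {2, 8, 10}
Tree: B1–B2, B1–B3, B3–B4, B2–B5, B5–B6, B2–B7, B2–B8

No — vertex 1 appears in no bag.

A tree decomposition must satisfy three properties: every vertex lies in some bag; for every edge, both endpoints lie together in some bag; and for every vertex, the bags containing it form a connected subtree. Here vertex 1 appears in no bag, so the decomposition is invalid.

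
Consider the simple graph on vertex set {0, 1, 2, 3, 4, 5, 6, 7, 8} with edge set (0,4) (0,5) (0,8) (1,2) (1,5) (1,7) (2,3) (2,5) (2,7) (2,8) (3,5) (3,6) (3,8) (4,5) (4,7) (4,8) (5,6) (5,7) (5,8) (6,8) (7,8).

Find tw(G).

3

A width-3 tree decomposition is:
Bags: B1 = {2, 5, 7, 8}  B2 = {1, 2, 5, 7}  B3 = {2, 3, 5, 8}  B4 = {4, 5, 7, 8}  B5 = {3, 5, 6, 8}  B6 = {0, 4, 5, 8}
Tree: B1–B2, B1–B3, B1–B4, B3–B5, B4–B6
Each bag holds 4 vertices, so the decomposition has width 3, which upper-bounds the treewidth. For the lower bound, the 4 vertices {0, 4, 5, 8} are pairwise adjacent, and any tree decomposition puts a clique entirely inside one bag — forcing width ≥ 3. Combining the bounds, tw(G) = 3.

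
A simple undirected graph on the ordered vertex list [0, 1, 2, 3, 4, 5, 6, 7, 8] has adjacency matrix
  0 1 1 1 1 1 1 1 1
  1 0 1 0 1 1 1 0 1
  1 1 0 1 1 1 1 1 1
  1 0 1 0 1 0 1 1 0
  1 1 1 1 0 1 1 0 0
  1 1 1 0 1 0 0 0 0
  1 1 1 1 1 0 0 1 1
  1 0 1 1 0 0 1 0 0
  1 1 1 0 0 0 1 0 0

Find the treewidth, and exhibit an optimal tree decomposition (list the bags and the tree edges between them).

Treewidth 4.
One such decomposition:
Bags: B1 = {0, 1, 2, 6, 8}  B2 = {0, 1, 2, 4, 6}  B3 = {0, 2, 3, 4, 6}  B4 = {0, 1, 2, 4, 5}  B5 = {0, 2, 3, 6, 7}
Tree: B1–B2, B2–B3, B2–B4, B3–B5

The largest bag has 5 vertices, giving width 4; this decomposition certifies tw(G) ≤ 4. For the lower bound, the 5 vertices {0, 1, 2, 4, 5} are pairwise adjacent, and any tree decomposition puts a clique entirely inside one bag — forcing width ≥ 4. Hence tw(G) = 4 exactly.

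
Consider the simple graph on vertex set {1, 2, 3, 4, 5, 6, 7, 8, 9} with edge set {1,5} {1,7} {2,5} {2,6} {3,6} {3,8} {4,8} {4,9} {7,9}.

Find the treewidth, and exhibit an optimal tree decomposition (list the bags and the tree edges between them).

Treewidth 2.
One optimal decomposition is:
Bags: B1 = {4, 8, 9}  B2 = {7, 8, 9}  B3 = {1, 7, 8}  B4 = {1, 5, 8}  B5 = {2, 5, 8}  B6 = {2, 6, 8}  B7 = {3, 6, 8}
Tree: B1–B2, B2–B3, B3–B4, B4–B5, B5–B6, B6–B7

The largest bag has 3 vertices, giving width 2; this decomposition certifies tw(G) ≤ 2. For the lower bound, G contains the cycle 8–4–9–7–1–5–2–6–3–8, so G is not a forest; only forests have treewidth ≤ 1, hence tw(G) ≥ 2. The upper and lower bounds meet at 2, so that is the treewidth.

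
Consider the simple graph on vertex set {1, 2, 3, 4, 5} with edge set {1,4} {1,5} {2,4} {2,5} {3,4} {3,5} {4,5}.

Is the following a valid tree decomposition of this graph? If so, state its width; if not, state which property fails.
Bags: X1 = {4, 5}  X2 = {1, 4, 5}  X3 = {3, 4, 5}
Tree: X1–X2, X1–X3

A tree decomposition must satisfy three properties: every vertex lies in some bag; for every edge, both endpoints lie together in some bag; and for every vertex, the bags containing it form a connected subtree. Here vertex 2 appears in no bag, so the decomposition is invalid.

No — vertex 2 appears in no bag.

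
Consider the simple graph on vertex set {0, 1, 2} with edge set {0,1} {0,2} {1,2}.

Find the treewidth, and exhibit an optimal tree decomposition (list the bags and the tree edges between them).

Treewidth 2.
Bags: B1 = {0, 1, 2}
Tree: (single bag)

With just one bag of size 3, the width is 3 − 1 = 2, so tw(G) ≤ 2. Conversely, {0, 1, 2} is a clique of size 3, and the vertices of any clique must share a bag in every tree decomposition; so some bag has ≥ 3 vertices and tw(G) ≥ 2. Hence tw(G) = 2 exactly.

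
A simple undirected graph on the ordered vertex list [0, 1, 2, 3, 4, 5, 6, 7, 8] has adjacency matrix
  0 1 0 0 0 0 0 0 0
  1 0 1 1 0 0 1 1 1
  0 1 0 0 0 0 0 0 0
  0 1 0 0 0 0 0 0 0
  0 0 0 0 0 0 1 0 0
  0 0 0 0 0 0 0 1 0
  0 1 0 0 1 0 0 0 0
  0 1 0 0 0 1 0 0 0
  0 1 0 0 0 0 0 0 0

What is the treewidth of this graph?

A width-1 tree decomposition is:
Bags: B1 = {1, 2}  B2 = {1, 3}  B3 = {0, 1}  B4 = {1, 6}  B5 = {1, 7}  B6 = {1, 8}  B7 = {5, 7}  B8 = {4, 6}
Tree: B1–B2, B1–B3, B3–B4, B4–B5, B5–B6, B5–B7, B4–B8
Every bag has size at most 2, so the width is 2 − 1 = 1 and tw(G) ≤ 1. G has an edge, so its treewidth is at least 1. Therefore the treewidth is 1.

1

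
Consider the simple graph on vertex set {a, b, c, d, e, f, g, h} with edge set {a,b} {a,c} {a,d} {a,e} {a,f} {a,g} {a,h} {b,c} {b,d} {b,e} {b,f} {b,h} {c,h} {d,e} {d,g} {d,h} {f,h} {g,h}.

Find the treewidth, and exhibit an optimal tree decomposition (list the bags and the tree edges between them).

Every bag has size at most 4, so the width is 4 − 1 = 3 and tw(G) ≤ 3. On the other hand G contains the 4-clique {a, b, d, e}. A clique must lie in a single bag of any decomposition, so no decomposition can have width below 3. Therefore the treewidth is 3.

Treewidth 3.
Bags: B1 = {a, b, d, h}  B2 = {a, b, c, h}  B3 = {a, b, d, e}  B4 = {a, d, g, h}  B5 = {a, b, f, h}
Tree: B1–B2, B1–B3, B1–B4, B2–B5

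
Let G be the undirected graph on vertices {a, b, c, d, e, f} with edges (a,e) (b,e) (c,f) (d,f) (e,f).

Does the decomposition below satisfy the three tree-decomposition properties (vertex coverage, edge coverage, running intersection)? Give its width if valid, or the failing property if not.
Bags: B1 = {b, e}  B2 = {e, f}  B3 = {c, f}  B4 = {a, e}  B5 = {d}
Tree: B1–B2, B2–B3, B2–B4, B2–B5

No — edge (f,d) lies in no bag.

A tree decomposition must satisfy three properties: every vertex lies in some bag; for every edge, both endpoints lie together in some bag; and for every vertex, the bags containing it form a connected subtree. Here edge (f,d) lies in no bag, so the decomposition is invalid.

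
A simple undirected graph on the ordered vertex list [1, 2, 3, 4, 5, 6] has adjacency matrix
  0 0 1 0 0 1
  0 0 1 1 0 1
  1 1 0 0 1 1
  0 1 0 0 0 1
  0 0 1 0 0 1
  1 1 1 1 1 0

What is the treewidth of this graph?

2

A width-2 tree decomposition is:
Bags: B1 = {1, 3, 6}  B2 = {2, 3, 6}  B3 = {2, 4, 6}  B4 = {3, 5, 6}
Tree: B1–B2, B2–B3, B1–B4
Each bag holds 3 vertices, so the decomposition has width 2, which upper-bounds the treewidth. Conversely, {1, 3, 6} is a clique of size 3, and the vertices of any clique must share a bag in every tree decomposition; so some bag has ≥ 3 vertices and tw(G) ≥ 2. Combining the bounds, tw(G) = 2.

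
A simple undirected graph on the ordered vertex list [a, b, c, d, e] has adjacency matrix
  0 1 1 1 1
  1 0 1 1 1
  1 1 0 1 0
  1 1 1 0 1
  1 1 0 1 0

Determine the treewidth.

3

A width-3 tree decomposition is:
Bags: B1 = {a, b, d, e}  B2 = {a, b, c, d}
Tree: B1–B2
Each bag holds 4 vertices, so the decomposition has width 3, which upper-bounds the treewidth. On the other hand G contains the 4-clique {a, b, d, e}. A clique must lie in a single bag of any decomposition, so no decomposition can have width below 3. Therefore the treewidth is 3.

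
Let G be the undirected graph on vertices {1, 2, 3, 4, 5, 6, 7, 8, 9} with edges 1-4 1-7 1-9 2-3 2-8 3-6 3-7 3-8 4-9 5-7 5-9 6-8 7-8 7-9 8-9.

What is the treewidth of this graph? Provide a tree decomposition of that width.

Each bag holds 3 vertices, so the decomposition has width 2, which upper-bounds the treewidth. On the other hand G contains the 3-clique {2, 3, 8}. A clique must lie in a single bag of any decomposition, so no decomposition can have width below 2. Hence tw(G) = 2 exactly.

Treewidth 2.
Bags: B1 = {1, 7, 9}  B2 = {7, 8, 9}  B3 = {3, 7, 8}  B4 = {1, 4, 9}  B5 = {3, 6, 8}  B6 = {2, 3, 8}  B7 = {5, 7, 9}
Tree: B1–B2, B2–B3, B1–B4, B3–B5, B3–B6, B1–B7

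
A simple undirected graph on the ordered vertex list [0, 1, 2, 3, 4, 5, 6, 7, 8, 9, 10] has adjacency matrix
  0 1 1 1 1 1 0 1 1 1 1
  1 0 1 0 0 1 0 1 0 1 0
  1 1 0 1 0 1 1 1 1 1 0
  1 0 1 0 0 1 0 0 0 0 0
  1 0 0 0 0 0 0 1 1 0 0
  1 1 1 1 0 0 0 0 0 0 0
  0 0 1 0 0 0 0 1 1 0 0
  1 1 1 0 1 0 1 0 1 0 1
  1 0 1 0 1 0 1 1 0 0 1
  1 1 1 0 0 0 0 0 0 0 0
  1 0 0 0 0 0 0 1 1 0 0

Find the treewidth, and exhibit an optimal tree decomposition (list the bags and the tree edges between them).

Each bag holds 4 vertices, so the decomposition has width 3, which upper-bounds the treewidth. For the lower bound, the 4 vertices {0, 2, 7, 8} are pairwise adjacent, and any tree decomposition puts a clique entirely inside one bag — forcing width ≥ 3. Combining the bounds, tw(G) = 3.

Treewidth 3.
Bags: B1 = {0, 1, 2, 5}  B2 = {0, 1, 2, 7}  B3 = {0, 2, 3, 5}  B4 = {0, 2, 7, 8}  B5 = {0, 4, 7, 8}  B6 = {0, 1, 2, 9}  B7 = {2, 6, 7, 8}  B8 = {0, 7, 8, 10}
Tree: B1–B2, B1–B3, B2–B4, B4–B5, B2–B6, B4–B7, B5–B8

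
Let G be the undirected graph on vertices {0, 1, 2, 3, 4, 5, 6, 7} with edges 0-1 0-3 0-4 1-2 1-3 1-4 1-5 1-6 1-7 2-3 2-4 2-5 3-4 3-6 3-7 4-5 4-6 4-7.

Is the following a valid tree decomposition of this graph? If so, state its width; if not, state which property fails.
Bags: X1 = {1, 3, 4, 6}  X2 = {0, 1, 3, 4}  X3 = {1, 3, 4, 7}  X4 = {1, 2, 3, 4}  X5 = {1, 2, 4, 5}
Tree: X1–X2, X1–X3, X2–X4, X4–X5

Checking the three conditions: (i) the bags cover all of {0, 1, 2, 3, 4, 5, 6, 7}; (ii) for each edge, some bag contains both endpoints; (iii) the bags containing any fixed vertex form a subtree. All hold, so the decomposition is valid with width 4 − 1 = 3.

Yes; width 3.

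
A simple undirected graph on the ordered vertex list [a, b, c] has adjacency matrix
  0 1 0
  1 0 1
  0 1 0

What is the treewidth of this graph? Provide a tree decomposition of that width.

The largest bag has 2 vertices, giving width 1; this decomposition certifies tw(G) ≤ 1. Any graph with an edge has treewidth ≥ 1, and G has the edge b–c. Hence tw(G) = 1 exactly.

Treewidth 1.
One optimal decomposition is:
Bags: B1 = {b, c}  B2 = {a, b}
Tree: B1–B2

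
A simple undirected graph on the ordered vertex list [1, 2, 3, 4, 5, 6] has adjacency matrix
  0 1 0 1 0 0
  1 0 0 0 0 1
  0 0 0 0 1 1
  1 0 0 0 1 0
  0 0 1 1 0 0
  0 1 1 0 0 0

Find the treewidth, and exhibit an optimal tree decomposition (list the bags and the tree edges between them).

Each bag holds 3 vertices, so the decomposition has width 2, which upper-bounds the treewidth. For the lower bound, G contains the cycle 3–6–2–1–4–5–3, so G is not a forest; only forests have treewidth ≤ 1, hence tw(G) ≥ 2. Combining the bounds, tw(G) = 2.

Treewidth 2.
One such decomposition:
Bags: B1 = {2, 3, 6}  B2 = {1, 2, 3}  B3 = {1, 3, 4}  B4 = {3, 4, 5}
Tree: B1–B2, B2–B3, B3–B4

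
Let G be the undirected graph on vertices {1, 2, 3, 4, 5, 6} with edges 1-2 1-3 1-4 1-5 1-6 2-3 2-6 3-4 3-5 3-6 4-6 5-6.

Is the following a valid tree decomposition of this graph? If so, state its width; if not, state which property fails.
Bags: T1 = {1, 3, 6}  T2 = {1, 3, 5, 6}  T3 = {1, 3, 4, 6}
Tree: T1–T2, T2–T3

No — vertex 2 appears in no bag.

A tree decomposition must satisfy three properties: every vertex lies in some bag; for every edge, both endpoints lie together in some bag; and for every vertex, the bags containing it form a connected subtree. Here vertex 2 appears in no bag, so the decomposition is invalid.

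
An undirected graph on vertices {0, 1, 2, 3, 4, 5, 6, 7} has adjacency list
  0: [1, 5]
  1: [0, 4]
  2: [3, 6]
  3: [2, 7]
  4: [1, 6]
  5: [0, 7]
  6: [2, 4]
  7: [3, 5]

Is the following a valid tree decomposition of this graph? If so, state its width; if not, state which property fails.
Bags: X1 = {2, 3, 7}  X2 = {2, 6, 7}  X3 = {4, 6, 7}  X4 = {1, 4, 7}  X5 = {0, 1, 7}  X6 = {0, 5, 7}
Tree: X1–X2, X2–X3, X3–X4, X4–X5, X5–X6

Checking the three conditions: (i) the bags cover all of {0, 1, 2, 3, 4, 5, 6, 7}; (ii) for each edge, some bag contains both endpoints; (iii) the bags containing any fixed vertex form a subtree. All hold, so the decomposition is valid with width 3 − 1 = 2.

Yes; width 2.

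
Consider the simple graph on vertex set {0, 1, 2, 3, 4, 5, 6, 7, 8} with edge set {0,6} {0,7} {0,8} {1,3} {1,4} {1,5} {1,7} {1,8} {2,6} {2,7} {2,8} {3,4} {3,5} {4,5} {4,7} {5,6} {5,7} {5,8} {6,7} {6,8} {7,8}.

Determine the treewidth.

3

A width-3 tree decomposition is:
Bags: B1 = {1, 5, 7, 8}  B2 = {5, 6, 7, 8}  B3 = {1, 4, 5, 7}  B4 = {1, 3, 4, 5}  B5 = {2, 6, 7, 8}  B6 = {0, 6, 7, 8}
Tree: B1–B2, B1–B3, B3–B4, B2–B5, B5–B6
Every bag has size at most 4, so the width is 4 − 1 = 3 and tw(G) ≤ 3. On the other hand G contains the 4-clique {1, 3, 4, 5}. A clique must lie in a single bag of any decomposition, so no decomposition can have width below 3. Hence tw(G) = 3 exactly.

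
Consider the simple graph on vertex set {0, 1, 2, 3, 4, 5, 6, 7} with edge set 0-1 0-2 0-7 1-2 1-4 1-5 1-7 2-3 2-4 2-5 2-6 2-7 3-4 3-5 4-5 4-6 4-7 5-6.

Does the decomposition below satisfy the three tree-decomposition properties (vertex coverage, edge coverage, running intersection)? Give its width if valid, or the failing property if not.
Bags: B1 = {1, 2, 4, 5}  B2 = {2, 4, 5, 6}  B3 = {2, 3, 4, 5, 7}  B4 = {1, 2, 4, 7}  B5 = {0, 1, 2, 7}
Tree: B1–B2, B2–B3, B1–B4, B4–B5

A tree decomposition must satisfy three properties: every vertex lies in some bag; for every edge, both endpoints lie together in some bag; and for every vertex, the bags containing it form a connected subtree. Here bags containing vertex 7 are not connected in the tree, so the decomposition is invalid.

No — bags containing vertex 7 are not connected in the tree.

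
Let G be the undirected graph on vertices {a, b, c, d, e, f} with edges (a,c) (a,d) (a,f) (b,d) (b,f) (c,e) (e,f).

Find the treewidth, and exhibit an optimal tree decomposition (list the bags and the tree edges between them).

Treewidth 2.
One such decomposition:
Bags: B1 = {b, d, f}  B2 = {a, d, f}  B3 = {a, e, f}  B4 = {a, c, e}
Tree: B1–B2, B2–B3, B3–B4

Every bag has size at most 3, so the width is 3 − 1 = 2 and tw(G) ≤ 2. The edges b–d–a–f–b form a cycle, so G is not a tree and its treewidth is at least 2. The upper and lower bounds meet at 2, so that is the treewidth.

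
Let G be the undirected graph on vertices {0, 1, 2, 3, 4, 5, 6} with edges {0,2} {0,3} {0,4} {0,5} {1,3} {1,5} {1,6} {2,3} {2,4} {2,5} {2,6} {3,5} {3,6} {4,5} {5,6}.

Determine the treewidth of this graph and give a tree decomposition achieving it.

Treewidth 3.
One such decomposition:
Bags: B1 = {2, 3, 5, 6}  B2 = {1, 3, 5, 6}  B3 = {0, 2, 3, 5}  B4 = {0, 2, 4, 5}
Tree: B1–B2, B1–B3, B3–B4

Each bag holds 4 vertices, so the decomposition has width 3, which upper-bounds the treewidth. For the lower bound, the 4 vertices {1, 3, 5, 6} are pairwise adjacent, and any tree decomposition puts a clique entirely inside one bag — forcing width ≥ 3. Combining the bounds, tw(G) = 3.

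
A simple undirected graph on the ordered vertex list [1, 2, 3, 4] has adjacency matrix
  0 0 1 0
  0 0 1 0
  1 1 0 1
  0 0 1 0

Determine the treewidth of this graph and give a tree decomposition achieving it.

Treewidth 1.
One such decomposition:
Bags: B1 = {3, 4}  B2 = {1, 3}  B3 = {2, 3}
Tree: B1–B2, B1–B3

Every bag has size at most 2, so the width is 2 − 1 = 1 and tw(G) ≤ 1. G has an edge, so its treewidth is at least 1. Hence tw(G) = 1 exactly.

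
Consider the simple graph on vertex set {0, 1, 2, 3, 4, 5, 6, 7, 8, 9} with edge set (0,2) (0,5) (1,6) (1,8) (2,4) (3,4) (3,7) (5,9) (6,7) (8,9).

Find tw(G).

2

A width-2 tree decomposition is:
Bags: B1 = {0, 5, 9}  B2 = {0, 2, 9}  B3 = {2, 4, 9}  B4 = {3, 4, 9}  B5 = {3, 7, 9}  B6 = {6, 7, 9}  B7 = {1, 6, 9}  B8 = {1, 8, 9}
Tree: B1–B2, B2–B3, B3–B4, B4–B5, B5–B6, B6–B7, B7–B8
The largest bag has 3 vertices, giving width 2; this decomposition certifies tw(G) ≤ 2. The edges 9–5–0–2–4–3–7–6–1–8–9 form a cycle, so G is not a tree and its treewidth is at least 2. Hence tw(G) = 2 exactly.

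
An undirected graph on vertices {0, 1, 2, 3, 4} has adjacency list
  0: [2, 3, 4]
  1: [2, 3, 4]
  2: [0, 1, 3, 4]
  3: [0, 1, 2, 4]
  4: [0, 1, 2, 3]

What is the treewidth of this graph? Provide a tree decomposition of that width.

Treewidth 3.
One such decomposition:
Bags: B1 = {1, 2, 3, 4}  B2 = {0, 2, 3, 4}
Tree: B1–B2

Every bag has size at most 4, so the width is 4 − 1 = 3 and tw(G) ≤ 3. For the lower bound, the 4 vertices {0, 2, 3, 4} are pairwise adjacent, and any tree decomposition puts a clique entirely inside one bag — forcing width ≥ 3. The upper and lower bounds meet at 3, so that is the treewidth.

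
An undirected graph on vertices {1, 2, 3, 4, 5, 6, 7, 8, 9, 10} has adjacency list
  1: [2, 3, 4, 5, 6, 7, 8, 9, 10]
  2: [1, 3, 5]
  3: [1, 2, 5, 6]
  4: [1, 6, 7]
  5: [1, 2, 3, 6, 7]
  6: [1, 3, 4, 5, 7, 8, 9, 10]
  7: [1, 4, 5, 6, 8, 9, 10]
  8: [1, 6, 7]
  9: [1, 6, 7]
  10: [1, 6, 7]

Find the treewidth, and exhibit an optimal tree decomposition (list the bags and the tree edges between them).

The largest bag has 4 vertices, giving width 3; this decomposition certifies tw(G) ≤ 3. Conversely, {1, 2, 3, 5} is a clique of size 4, and the vertices of any clique must share a bag in every tree decomposition; so some bag has ≥ 4 vertices and tw(G) ≥ 3. The upper and lower bounds meet at 3, so that is the treewidth.

Treewidth 3.
One optimal decomposition is:
Bags: B1 = {1, 4, 6, 7}  B2 = {1, 5, 6, 7}  B3 = {1, 3, 5, 6}  B4 = {1, 6, 7, 9}  B5 = {1, 2, 3, 5}  B6 = {1, 6, 7, 8}  B7 = {1, 6, 7, 10}
Tree: B1–B2, B2–B3, B2–B4, B3–B5, B2–B6, B2–B7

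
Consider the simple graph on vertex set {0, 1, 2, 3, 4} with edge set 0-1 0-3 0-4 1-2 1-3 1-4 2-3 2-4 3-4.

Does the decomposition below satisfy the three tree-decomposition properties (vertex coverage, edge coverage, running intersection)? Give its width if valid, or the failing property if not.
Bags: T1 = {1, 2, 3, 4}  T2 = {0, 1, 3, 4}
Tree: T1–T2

Yes; width 3.

Vertex coverage: the bags together contain {0, 1, 2, 3, 4}, the full vertex set. Edge coverage: each edge of G has both endpoints in at least one bag. Running intersection: for every vertex, the bags containing it form a connected subtree. All three properties hold, so this is a valid tree decomposition of width max|bag| − 1 = 3, and hence tw(G) ≤ 3.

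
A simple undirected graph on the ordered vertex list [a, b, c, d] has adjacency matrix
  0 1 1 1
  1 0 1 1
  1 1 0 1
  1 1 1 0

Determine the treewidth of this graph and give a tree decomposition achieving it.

A single bag containing all 4 vertices is trivially a valid decomposition of width 3. For the lower bound, the 4 vertices {a, b, c, d} are pairwise adjacent, and any tree decomposition puts a clique entirely inside one bag — forcing width ≥ 3. Therefore the treewidth is 3.

Treewidth 3.
One optimal decomposition is:
Bags: B1 = {a, b, c, d}
Tree: (single bag)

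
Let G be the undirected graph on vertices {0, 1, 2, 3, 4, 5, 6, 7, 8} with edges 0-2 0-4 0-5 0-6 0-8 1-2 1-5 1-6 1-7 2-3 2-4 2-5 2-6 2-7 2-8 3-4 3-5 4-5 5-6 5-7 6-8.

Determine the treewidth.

A width-3 tree decomposition is:
Bags: B1 = {2, 3, 4, 5}  B2 = {0, 2, 4, 5}  B3 = {0, 2, 5, 6}  B4 = {1, 2, 5, 6}  B5 = {1, 2, 5, 7}  B6 = {0, 2, 6, 8}
Tree: B1–B2, B2–B3, B3–B4, B4–B5, B3–B6
The largest bag has 4 vertices, giving width 3; this decomposition certifies tw(G) ≤ 3. On the other hand G contains the 4-clique {0, 2, 6, 8}. A clique must lie in a single bag of any decomposition, so no decomposition can have width below 3. The upper and lower bounds meet at 3, so that is the treewidth.

3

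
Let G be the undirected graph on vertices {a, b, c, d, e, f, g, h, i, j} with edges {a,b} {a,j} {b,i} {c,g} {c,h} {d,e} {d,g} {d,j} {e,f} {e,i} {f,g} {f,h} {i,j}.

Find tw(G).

A width-2 tree decomposition is:
Bags: B1 = {c, f, h}  B2 = {c, f, g}  B3 = {e, f, g}  B4 = {d, e, g}  B5 = {d, e, i}  B6 = {d, i, j}  B7 = {b, i, j}  B8 = {a, b, j}
Tree: B1–B2, B2–B3, B3–B4, B4–B5, B5–B6, B6–B7, B7–B8
Every bag has size at most 3, so the width is 3 − 1 = 2 and tw(G) ≤ 2. The edges h–c–g–f–h form a cycle, so G is not a tree and its treewidth is at least 2. Hence tw(G) = 2 exactly.

2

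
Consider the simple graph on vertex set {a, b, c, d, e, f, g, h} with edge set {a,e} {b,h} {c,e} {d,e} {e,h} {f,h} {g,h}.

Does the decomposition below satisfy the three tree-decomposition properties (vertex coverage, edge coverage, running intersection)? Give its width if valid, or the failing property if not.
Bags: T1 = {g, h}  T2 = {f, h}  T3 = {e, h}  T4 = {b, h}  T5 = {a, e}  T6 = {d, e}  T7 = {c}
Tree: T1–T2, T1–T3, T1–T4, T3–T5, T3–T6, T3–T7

No — edge (e,c) lies in no bag.

A tree decomposition must satisfy three properties: every vertex lies in some bag; for every edge, both endpoints lie together in some bag; and for every vertex, the bags containing it form a connected subtree. Here edge (e,c) lies in no bag, so the decomposition is invalid.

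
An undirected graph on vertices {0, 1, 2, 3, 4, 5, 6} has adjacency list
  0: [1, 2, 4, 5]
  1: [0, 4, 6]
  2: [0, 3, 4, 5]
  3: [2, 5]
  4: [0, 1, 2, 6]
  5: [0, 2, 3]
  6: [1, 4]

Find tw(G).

2

A width-2 tree decomposition is:
Bags: B1 = {0, 1, 4}  B2 = {0, 2, 4}  B3 = {0, 2, 5}  B4 = {1, 4, 6}  B5 = {2, 3, 5}
Tree: B1–B2, B2–B3, B1–B4, B3–B5
Every bag has size at most 3, so the width is 3 − 1 = 2 and tw(G) ≤ 2. Conversely, {0, 1, 4} is a clique of size 3, and the vertices of any clique must share a bag in every tree decomposition; so some bag has ≥ 3 vertices and tw(G) ≥ 2. Combining the bounds, tw(G) = 2.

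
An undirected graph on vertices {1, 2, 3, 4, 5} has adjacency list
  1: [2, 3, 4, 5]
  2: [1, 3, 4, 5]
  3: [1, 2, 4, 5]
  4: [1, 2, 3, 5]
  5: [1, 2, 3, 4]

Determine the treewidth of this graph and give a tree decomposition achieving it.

Treewidth 4.
One optimal decomposition is:
Bags: B1 = {1, 2, 3, 4, 5}
Tree: (single bag)

A single bag containing all 5 vertices is trivially a valid decomposition of width 4. For the lower bound, the 5 vertices {1, 2, 3, 4, 5} are pairwise adjacent, and any tree decomposition puts a clique entirely inside one bag — forcing width ≥ 4. Therefore the treewidth is 4.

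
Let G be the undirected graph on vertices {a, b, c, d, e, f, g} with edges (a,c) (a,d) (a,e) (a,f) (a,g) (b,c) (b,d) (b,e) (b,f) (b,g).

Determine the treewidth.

2

A width-2 tree decomposition is:
Bags: B1 = {a, b, c}  B2 = {a, b, e}  B3 = {a, b, d}  B4 = {a, b, f}  B5 = {a, b, g}
Tree: B1–B2, B2–B3, B3–B4, B4–B5
The largest bag has 3 vertices, giving width 2; this decomposition certifies tw(G) ≤ 2. The edges a–c–b–e–a form a cycle, so G is not a tree and its treewidth is at least 2. Therefore the treewidth is 2.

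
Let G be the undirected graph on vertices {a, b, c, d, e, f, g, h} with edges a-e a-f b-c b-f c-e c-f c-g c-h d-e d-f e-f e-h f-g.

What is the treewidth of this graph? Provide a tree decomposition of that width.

Every bag has size at most 3, so the width is 3 − 1 = 2 and tw(G) ≤ 2. On the other hand G contains the 3-clique {c, e, h}. A clique must lie in a single bag of any decomposition, so no decomposition can have width below 2. Therefore the treewidth is 2.

Treewidth 2.
Bags: B1 = {c, e, f}  B2 = {d, e, f}  B3 = {c, e, h}  B4 = {c, f, g}  B5 = {a, e, f}  B6 = {b, c, f}
Tree: B1–B2, B1–B3, B1–B4, B2–B5, B1–B6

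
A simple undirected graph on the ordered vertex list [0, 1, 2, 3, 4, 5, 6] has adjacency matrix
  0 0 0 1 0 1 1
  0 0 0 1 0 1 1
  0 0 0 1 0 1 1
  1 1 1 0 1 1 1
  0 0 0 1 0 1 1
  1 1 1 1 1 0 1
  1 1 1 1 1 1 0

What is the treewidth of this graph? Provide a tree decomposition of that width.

Treewidth 3.
One such decomposition:
Bags: B1 = {3, 4, 5, 6}  B2 = {0, 3, 5, 6}  B3 = {1, 3, 5, 6}  B4 = {2, 3, 5, 6}
Tree: B1–B2, B2–B3, B1–B4

The largest bag has 4 vertices, giving width 3; this decomposition certifies tw(G) ≤ 3. On the other hand G contains the 4-clique {0, 3, 5, 6}. A clique must lie in a single bag of any decomposition, so no decomposition can have width below 3. Combining the bounds, tw(G) = 3.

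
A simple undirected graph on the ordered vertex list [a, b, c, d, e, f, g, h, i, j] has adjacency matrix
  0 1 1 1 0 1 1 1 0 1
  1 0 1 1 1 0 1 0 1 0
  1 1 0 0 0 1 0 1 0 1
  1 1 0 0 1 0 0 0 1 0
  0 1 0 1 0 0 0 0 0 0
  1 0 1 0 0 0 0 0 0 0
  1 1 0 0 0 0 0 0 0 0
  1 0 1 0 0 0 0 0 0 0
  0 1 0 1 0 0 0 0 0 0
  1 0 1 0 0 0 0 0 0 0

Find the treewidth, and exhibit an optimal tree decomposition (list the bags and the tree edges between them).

Treewidth 2.
One such decomposition:
Bags: B1 = {a, b, c}  B2 = {a, b, d}  B3 = {b, d, e}  B4 = {a, c, h}  B5 = {a, c, f}  B6 = {a, b, g}  B7 = {a, c, j}  B8 = {b, d, i}
Tree: B1–B2, B2–B3, B1–B4, B1–B5, B2–B6, B1–B7, B3–B8

Every bag has size at most 3, so the width is 3 − 1 = 2 and tw(G) ≤ 2. For the lower bound, the 3 vertices {b, d, e} are pairwise adjacent, and any tree decomposition puts a clique entirely inside one bag — forcing width ≥ 2. The upper and lower bounds meet at 2, so that is the treewidth.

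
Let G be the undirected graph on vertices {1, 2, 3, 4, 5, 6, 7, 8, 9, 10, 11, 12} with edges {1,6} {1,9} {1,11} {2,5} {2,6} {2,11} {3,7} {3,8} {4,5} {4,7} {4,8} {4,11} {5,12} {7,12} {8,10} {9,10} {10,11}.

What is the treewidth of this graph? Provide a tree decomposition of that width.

Treewidth 3.
One optimal decomposition is:
Bags: B1 = {3, 5, 7, 12}  B2 = {3, 4, 5, 7}  B3 = {3, 4, 5, 8}  B4 = {2, 4, 5, 8}  B5 = {2, 4, 8, 11}  B6 = {2, 8, 10, 11}  B7 = {2, 6, 10, 11}  B8 = {1, 6, 10, 11}  B9 = {1, 6, 9, 10}
Tree: B1–B2, B2–B3, B3–B4, B4–B5, B5–B6, B6–B7, B7–B8, B8–B9

The largest bag has 4 vertices, giving width 3; this decomposition certifies tw(G) ≤ 3. For the lower bound: the 4 vertex sets {3,7,12}, {5}, {4}, {2,8,10,11} are disjoint, each induces a connected subgraph, and every pair is joined by at least one edge of G. Contracting each set to a single vertex therefore yields K_{4} as a minor, and since treewidth is minor-monotone, tw(G) ≥ tw(K_{4}) = 3. Combining the bounds, tw(G) = 3.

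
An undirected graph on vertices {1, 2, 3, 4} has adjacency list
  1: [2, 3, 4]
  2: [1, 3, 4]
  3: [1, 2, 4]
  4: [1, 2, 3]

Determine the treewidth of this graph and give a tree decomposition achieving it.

A single bag containing all 4 vertices is trivially a valid decomposition of width 3. On the other hand G contains the 4-clique {1, 2, 3, 4}. A clique must lie in a single bag of any decomposition, so no decomposition can have width below 3. Therefore the treewidth is 3.

Treewidth 3.
Bags: B1 = {1, 2, 3, 4}
Tree: (single bag)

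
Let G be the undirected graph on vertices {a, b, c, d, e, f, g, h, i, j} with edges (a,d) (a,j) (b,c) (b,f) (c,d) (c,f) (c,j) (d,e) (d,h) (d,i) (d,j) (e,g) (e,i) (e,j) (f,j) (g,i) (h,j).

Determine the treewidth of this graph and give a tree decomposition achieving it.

Treewidth 2.
One optimal decomposition is:
Bags: B1 = {a, d, j}  B2 = {c, d, j}  B3 = {c, f, j}  B4 = {b, c, f}  B5 = {d, e, j}  B6 = {d, e, i}  B7 = {d, h, j}  B8 = {e, g, i}
Tree: B1–B2, B2–B3, B3–B4, B1–B5, B5–B6, B5–B7, B6–B8

Each bag holds 3 vertices, so the decomposition has width 2, which upper-bounds the treewidth. Conversely, {d, e, j} is a clique of size 3, and the vertices of any clique must share a bag in every tree decomposition; so some bag has ≥ 3 vertices and tw(G) ≥ 2. Therefore the treewidth is 2.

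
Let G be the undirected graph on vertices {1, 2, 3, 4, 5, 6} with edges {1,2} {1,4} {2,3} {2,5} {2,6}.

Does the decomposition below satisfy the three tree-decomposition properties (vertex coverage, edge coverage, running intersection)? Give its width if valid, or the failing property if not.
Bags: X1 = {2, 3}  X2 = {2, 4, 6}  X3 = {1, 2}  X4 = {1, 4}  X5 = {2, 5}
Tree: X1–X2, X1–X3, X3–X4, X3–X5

A tree decomposition must satisfy three properties: every vertex lies in some bag; for every edge, both endpoints lie together in some bag; and for every vertex, the bags containing it form a connected subtree. Here bags containing vertex 4 are not connected in the tree, so the decomposition is invalid.

No — bags containing vertex 4 are not connected in the tree.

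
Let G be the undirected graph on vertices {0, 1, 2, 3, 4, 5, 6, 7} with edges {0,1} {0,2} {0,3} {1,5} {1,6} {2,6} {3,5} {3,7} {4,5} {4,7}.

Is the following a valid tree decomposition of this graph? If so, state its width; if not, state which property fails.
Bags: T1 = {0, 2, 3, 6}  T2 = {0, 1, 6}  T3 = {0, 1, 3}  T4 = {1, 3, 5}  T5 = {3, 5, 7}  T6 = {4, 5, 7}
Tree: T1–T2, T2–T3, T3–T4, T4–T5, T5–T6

No — bags containing vertex 3 are not connected in the tree.

A tree decomposition must satisfy three properties: every vertex lies in some bag; for every edge, both endpoints lie together in some bag; and for every vertex, the bags containing it form a connected subtree. Here bags containing vertex 3 are not connected in the tree, so the decomposition is invalid.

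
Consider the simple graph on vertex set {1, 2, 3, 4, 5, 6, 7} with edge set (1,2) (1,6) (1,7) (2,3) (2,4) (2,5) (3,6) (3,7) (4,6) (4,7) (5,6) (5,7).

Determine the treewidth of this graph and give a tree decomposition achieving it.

Each bag holds 4 vertices, so the decomposition has width 3, which upper-bounds the treewidth. For the lower bound: the 4 vertex sets {3,6}, {4,7}, {2}, {1} are disjoint, each induces a connected subgraph, and every pair is joined by at least one edge of G. Contracting each set to a single vertex therefore yields K_{4} as a minor, and since treewidth is minor-monotone, tw(G) ≥ tw(K_{4}) = 3. Hence tw(G) = 3 exactly.

Treewidth 3.
One optimal decomposition is:
Bags: B1 = {2, 3, 6, 7}  B2 = {2, 4, 6, 7}  B3 = {1, 2, 6, 7}  B4 = {2, 5, 6, 7}
Tree: B1–B2, B2–B3, B3–B4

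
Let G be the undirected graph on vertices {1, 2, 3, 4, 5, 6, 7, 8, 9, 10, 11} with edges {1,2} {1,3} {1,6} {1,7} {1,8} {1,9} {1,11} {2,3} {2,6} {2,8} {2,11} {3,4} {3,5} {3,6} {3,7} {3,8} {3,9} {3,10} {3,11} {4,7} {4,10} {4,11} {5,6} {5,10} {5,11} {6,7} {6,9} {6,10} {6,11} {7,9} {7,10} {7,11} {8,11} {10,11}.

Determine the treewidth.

4

A width-4 tree decomposition is:
Bags: B1 = {3, 6, 7, 10, 11}  B2 = {3, 4, 7, 10, 11}  B3 = {3, 5, 6, 10, 11}  B4 = {1, 3, 6, 7, 11}  B5 = {1, 2, 3, 6, 11}  B6 = {1, 2, 3, 8, 11}  B7 = {1, 3, 6, 7, 9}
Tree: B1–B2, B1–B3, B1–B4, B4–B5, B5–B6, B4–B7
The largest bag has 5 vertices, giving width 4; this decomposition certifies tw(G) ≤ 4. For the lower bound, the 5 vertices {1, 3, 6, 7, 9} are pairwise adjacent, and any tree decomposition puts a clique entirely inside one bag — forcing width ≥ 4. The upper and lower bounds meet at 4, so that is the treewidth.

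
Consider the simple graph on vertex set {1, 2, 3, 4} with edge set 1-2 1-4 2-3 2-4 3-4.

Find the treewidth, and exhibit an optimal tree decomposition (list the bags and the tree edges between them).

Treewidth 2.
One such decomposition:
Bags: B1 = {1, 2, 4}  B2 = {2, 3, 4}
Tree: B1–B2

Each bag holds 3 vertices, so the decomposition has width 2, which upper-bounds the treewidth. For the lower bound, the 3 vertices {1, 2, 4} are pairwise adjacent, and any tree decomposition puts a clique entirely inside one bag — forcing width ≥ 2. Combining the bounds, tw(G) = 2.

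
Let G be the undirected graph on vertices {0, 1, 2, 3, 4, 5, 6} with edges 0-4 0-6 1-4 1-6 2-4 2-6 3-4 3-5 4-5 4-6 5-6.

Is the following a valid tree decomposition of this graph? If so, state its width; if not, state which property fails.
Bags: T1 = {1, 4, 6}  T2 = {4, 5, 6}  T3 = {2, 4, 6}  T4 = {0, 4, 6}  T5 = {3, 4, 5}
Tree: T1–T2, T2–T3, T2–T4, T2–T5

Checking the three conditions: (i) the bags cover all of {0, 1, 2, 3, 4, 5, 6}; (ii) for each edge, some bag contains both endpoints; (iii) the bags containing any fixed vertex form a subtree. All hold, so the decomposition is valid with width 3 − 1 = 2.

Yes; width 2.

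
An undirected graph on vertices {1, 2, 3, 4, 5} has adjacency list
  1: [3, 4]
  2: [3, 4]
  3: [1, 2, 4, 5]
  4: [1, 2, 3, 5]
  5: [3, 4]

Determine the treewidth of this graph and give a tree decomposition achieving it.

The largest bag has 3 vertices, giving width 2; this decomposition certifies tw(G) ≤ 2. Conversely, {1, 3, 4} is a clique of size 3, and the vertices of any clique must share a bag in every tree decomposition; so some bag has ≥ 3 vertices and tw(G) ≥ 2. The upper and lower bounds meet at 2, so that is the treewidth.

Treewidth 2.
One such decomposition:
Bags: B1 = {1, 3, 4}  B2 = {2, 3, 4}  B3 = {3, 4, 5}
Tree: B1–B2, B1–B3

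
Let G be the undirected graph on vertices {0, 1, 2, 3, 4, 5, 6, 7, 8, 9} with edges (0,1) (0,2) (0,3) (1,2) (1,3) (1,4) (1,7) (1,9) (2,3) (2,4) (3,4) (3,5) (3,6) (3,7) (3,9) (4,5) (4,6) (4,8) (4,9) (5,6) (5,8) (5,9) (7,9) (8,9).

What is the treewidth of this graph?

A width-3 tree decomposition is:
Bags: B1 = {1, 2, 3, 4}  B2 = {1, 3, 4, 9}  B3 = {3, 4, 5, 9}  B4 = {0, 1, 2, 3}  B5 = {3, 4, 5, 6}  B6 = {1, 3, 7, 9}  B7 = {4, 5, 8, 9}
Tree: B1–B2, B2–B3, B1–B4, B3–B5, B2–B6, B3–B7
Every bag has size at most 4, so the width is 4 − 1 = 3 and tw(G) ≤ 3. Conversely, {4, 5, 8, 9} is a clique of size 4, and the vertices of any clique must share a bag in every tree decomposition; so some bag has ≥ 4 vertices and tw(G) ≥ 3. Combining the bounds, tw(G) = 3.

3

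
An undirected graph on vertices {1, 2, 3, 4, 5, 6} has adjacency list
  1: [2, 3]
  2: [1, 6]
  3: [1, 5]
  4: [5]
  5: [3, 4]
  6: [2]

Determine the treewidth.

A width-1 tree decomposition is:
Bags: B1 = {4, 5}  B2 = {3, 5}  B3 = {1, 3}  B4 = {1, 2}  B5 = {2, 6}
Tree: B1–B2, B2–B3, B3–B4, B4–B5
Every bag has size at most 2, so the width is 2 − 1 = 1 and tw(G) ≤ 1. Any graph with an edge has treewidth ≥ 1, and G has the edge 4–5. Therefore the treewidth is 1.

1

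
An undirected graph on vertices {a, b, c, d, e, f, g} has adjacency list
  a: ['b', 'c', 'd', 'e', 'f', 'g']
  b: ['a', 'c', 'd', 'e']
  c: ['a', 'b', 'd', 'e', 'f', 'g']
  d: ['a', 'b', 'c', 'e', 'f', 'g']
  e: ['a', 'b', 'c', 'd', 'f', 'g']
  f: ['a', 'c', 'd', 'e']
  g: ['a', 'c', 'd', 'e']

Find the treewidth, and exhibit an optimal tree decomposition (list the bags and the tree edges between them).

Treewidth 4.
One such decomposition:
Bags: B1 = {a, c, d, e, f}  B2 = {a, b, c, d, e}  B3 = {a, c, d, e, g}
Tree: B1–B2, B1–B3

Every bag has size at most 5, so the width is 5 − 1 = 4 and tw(G) ≤ 4. For the lower bound, the 5 vertices {a, c, d, e, g} are pairwise adjacent, and any tree decomposition puts a clique entirely inside one bag — forcing width ≥ 4. Hence tw(G) = 4 exactly.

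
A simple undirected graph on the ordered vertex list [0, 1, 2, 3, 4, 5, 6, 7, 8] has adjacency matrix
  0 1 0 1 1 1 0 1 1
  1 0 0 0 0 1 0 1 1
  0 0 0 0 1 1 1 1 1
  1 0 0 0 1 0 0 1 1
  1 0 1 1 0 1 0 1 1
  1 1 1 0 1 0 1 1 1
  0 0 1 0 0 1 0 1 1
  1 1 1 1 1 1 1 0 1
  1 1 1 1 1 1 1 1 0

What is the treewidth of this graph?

A width-4 tree decomposition is:
Bags: B1 = {2, 4, 5, 7, 8}  B2 = {0, 4, 5, 7, 8}  B3 = {2, 5, 6, 7, 8}  B4 = {0, 1, 5, 7, 8}  B5 = {0, 3, 4, 7, 8}
Tree: B1–B2, B1–B3, B2–B4, B2–B5
Each bag holds 5 vertices, so the decomposition has width 4, which upper-bounds the treewidth. Conversely, {0, 3, 4, 7, 8} is a clique of size 5, and the vertices of any clique must share a bag in every tree decomposition; so some bag has ≥ 5 vertices and tw(G) ≥ 4. The upper and lower bounds meet at 4, so that is the treewidth.

4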